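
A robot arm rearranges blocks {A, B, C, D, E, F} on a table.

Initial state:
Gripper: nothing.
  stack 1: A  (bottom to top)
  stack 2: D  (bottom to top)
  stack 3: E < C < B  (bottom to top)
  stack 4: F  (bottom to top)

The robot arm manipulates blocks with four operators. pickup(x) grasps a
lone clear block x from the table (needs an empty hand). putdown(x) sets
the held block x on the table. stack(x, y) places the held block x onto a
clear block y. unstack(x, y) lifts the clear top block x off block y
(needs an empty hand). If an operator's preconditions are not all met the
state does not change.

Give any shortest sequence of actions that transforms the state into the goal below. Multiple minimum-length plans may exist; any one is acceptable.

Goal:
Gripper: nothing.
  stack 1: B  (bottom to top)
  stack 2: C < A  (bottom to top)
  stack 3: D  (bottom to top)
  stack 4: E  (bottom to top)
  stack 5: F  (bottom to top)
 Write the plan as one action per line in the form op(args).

unstack(B, C)
putdown(B)
unstack(C, E)
putdown(C)
pickup(A)
stack(A, C)

step 1 (unstack(B, C)): towers=[A; D; E/C; F] holding=B
step 2 (putdown(B)): towers=[A; B; D; E/C; F] holding=-
step 3 (unstack(C, E)): towers=[A; B; D; E; F] holding=C
step 4 (putdown(C)): towers=[A; B; C; D; E; F] holding=-
step 5 (pickup(A)): towers=[B; C; D; E; F] holding=A
step 6 (stack(A, C)): towers=[B; C/A; D; E; F] holding=-
goal check: towers=[B; C/A; D; E; F] holding=- — reached (length 6, optimal by BFS)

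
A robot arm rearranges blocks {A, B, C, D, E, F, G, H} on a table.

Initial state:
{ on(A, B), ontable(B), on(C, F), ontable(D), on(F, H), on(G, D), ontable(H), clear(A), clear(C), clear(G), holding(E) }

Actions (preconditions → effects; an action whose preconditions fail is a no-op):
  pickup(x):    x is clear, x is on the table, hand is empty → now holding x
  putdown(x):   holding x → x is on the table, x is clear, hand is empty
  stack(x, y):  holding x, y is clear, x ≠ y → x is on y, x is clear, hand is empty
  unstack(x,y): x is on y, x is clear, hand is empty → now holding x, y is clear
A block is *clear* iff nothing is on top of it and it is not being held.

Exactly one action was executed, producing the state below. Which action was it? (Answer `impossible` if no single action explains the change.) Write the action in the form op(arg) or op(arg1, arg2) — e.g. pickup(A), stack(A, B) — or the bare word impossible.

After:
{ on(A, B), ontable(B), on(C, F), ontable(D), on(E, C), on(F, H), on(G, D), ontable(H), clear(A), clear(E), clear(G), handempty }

stack(E, C)

target: towers=[B/A; D/G; H/F/C/E] holding=-
        putdown(E) → towers=[B/A; D/G; E; H/F/C] holding=-
       stack(E, G) → towers=[B/A; D/G/E; H/F/C] holding=-
       stack(E, A) → towers=[B/A/E; D/G; H/F/C] holding=-
       stack(E, C) → towers=[B/A; D/G; H/F/C/E] holding=-  ← match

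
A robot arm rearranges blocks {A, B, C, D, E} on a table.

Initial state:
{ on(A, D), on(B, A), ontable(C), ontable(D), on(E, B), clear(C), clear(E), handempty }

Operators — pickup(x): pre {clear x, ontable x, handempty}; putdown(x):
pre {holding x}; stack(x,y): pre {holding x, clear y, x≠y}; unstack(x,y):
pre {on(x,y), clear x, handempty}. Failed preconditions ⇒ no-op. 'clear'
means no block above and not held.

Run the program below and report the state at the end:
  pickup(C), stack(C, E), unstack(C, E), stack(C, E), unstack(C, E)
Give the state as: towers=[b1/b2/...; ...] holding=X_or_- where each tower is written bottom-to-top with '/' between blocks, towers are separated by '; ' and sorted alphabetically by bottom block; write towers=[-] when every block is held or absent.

step 1 (pickup(C)): towers=[D/A/B/E] holding=C
step 2 (stack(C, E)): towers=[D/A/B/E/C] holding=-
step 3 (unstack(C, E)): towers=[D/A/B/E] holding=C
step 4 (stack(C, E)): towers=[D/A/B/E/C] holding=-
step 5 (unstack(C, E)): towers=[D/A/B/E] holding=C

towers=[D/A/B/E] holding=C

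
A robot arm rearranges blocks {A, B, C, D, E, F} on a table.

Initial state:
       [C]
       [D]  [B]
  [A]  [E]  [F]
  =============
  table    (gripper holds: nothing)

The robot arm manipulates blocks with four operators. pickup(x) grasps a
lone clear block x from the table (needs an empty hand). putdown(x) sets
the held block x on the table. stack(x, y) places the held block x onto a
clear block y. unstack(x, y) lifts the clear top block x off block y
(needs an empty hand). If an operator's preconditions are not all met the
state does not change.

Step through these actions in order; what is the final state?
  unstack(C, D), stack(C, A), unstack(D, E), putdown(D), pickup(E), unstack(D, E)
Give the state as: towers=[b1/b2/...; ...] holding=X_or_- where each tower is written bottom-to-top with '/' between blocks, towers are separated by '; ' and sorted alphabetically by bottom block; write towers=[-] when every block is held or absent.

step 1 (unstack(C, D)): towers=[A; E/D; F/B] holding=C
step 2 (stack(C, A)): towers=[A/C; E/D; F/B] holding=-
step 3 (unstack(D, E)): towers=[A/C; E; F/B] holding=D
step 4 (putdown(D)): towers=[A/C; D; E; F/B] holding=-
step 5 (pickup(E)): towers=[A/C; D; F/B] holding=E
step 6 (unstack(D, E)) [no-op]: towers=[A/C; D; F/B] holding=E

towers=[A/C; D; F/B] holding=E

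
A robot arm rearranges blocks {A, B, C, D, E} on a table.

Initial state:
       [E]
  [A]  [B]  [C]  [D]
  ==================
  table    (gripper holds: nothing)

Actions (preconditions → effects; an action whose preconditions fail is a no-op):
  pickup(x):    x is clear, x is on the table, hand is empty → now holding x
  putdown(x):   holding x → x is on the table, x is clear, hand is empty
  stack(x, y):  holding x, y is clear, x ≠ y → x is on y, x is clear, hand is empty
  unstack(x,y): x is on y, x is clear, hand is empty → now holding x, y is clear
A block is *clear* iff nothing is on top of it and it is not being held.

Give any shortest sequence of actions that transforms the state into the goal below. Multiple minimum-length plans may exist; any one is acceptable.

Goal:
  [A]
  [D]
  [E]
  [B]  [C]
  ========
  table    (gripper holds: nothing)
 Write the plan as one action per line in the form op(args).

pickup(D)
stack(D, E)
pickup(A)
stack(A, D)

step 1 (pickup(D)): towers=[A; B/E; C] holding=D
step 2 (stack(D, E)): towers=[A; B/E/D; C] holding=-
step 3 (pickup(A)): towers=[B/E/D; C] holding=A
step 4 (stack(A, D)): towers=[B/E/D/A; C] holding=-
goal check: towers=[B/E/D/A; C] holding=- — reached (length 4, optimal by BFS)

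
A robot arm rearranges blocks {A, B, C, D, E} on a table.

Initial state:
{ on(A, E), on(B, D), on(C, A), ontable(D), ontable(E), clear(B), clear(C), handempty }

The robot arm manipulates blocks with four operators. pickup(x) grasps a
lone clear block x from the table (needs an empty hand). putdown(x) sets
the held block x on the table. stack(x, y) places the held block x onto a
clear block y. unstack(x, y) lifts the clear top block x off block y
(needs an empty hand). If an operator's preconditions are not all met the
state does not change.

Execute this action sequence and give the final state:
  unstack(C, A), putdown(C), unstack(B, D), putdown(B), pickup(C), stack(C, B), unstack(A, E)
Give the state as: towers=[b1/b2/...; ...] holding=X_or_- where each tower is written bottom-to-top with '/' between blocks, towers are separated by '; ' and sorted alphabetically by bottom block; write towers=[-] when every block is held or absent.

step 1 (unstack(C, A)): towers=[D/B; E/A] holding=C
step 2 (putdown(C)): towers=[C; D/B; E/A] holding=-
step 3 (unstack(B, D)): towers=[C; D; E/A] holding=B
step 4 (putdown(B)): towers=[B; C; D; E/A] holding=-
step 5 (pickup(C)): towers=[B; D; E/A] holding=C
step 6 (stack(C, B)): towers=[B/C; D; E/A] holding=-
step 7 (unstack(A, E)): towers=[B/C; D; E] holding=A

towers=[B/C; D; E] holding=A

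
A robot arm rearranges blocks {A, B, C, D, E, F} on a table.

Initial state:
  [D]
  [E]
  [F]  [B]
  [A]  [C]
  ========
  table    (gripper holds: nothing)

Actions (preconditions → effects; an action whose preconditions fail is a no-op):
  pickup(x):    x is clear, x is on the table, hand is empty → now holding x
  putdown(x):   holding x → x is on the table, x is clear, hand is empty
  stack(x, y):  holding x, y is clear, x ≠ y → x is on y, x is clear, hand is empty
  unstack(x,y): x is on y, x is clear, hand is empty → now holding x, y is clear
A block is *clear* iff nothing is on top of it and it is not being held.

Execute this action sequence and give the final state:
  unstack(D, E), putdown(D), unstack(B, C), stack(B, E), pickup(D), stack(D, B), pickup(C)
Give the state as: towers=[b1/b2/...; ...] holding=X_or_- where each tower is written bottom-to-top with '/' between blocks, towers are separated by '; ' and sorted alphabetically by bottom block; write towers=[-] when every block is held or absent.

towers=[A/F/E/B/D] holding=C

step 1 (unstack(D, E)): towers=[A/F/E; C/B] holding=D
step 2 (putdown(D)): towers=[A/F/E; C/B; D] holding=-
step 3 (unstack(B, C)): towers=[A/F/E; C; D] holding=B
step 4 (stack(B, E)): towers=[A/F/E/B; C; D] holding=-
step 5 (pickup(D)): towers=[A/F/E/B; C] holding=D
step 6 (stack(D, B)): towers=[A/F/E/B/D; C] holding=-
step 7 (pickup(C)): towers=[A/F/E/B/D] holding=C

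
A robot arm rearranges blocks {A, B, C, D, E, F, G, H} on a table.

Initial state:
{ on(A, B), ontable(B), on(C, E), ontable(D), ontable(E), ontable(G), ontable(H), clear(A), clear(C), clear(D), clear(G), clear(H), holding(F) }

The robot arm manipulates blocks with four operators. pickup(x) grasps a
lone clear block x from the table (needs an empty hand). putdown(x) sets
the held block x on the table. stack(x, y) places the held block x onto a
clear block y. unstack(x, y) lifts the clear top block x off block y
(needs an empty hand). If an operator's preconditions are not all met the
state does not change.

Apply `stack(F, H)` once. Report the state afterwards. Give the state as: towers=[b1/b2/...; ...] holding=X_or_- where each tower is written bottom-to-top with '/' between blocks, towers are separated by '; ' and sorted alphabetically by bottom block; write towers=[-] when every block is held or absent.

towers=[B/A; D; E/C; G; H/F] holding=-

before: towers=[B/A; D; E/C; G; H] holding=F
pre[stack(F, H)]: holding(F) ✓, clear(H) ✓, F≠H ✓
all met → apply stack(F, H)
after:  towers=[B/A; D; E/C; G; H/F] holding=-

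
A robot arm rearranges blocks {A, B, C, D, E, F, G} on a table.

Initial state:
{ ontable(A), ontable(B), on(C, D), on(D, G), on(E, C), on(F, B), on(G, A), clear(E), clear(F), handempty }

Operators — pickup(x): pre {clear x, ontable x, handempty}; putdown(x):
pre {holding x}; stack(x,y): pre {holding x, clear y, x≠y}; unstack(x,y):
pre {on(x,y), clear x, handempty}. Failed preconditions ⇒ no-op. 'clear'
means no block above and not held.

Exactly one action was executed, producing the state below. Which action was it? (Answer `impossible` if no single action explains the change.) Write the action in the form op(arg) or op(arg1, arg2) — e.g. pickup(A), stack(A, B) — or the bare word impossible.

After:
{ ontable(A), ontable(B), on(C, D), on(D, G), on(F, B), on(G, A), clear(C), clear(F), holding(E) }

target: towers=[A/G/D/C; B/F] holding=E
     unstack(F, B) → towers=[A/G/D/C/E; B] holding=F
     unstack(E, C) → towers=[A/G/D/C; B/F] holding=E  ← match

unstack(E, C)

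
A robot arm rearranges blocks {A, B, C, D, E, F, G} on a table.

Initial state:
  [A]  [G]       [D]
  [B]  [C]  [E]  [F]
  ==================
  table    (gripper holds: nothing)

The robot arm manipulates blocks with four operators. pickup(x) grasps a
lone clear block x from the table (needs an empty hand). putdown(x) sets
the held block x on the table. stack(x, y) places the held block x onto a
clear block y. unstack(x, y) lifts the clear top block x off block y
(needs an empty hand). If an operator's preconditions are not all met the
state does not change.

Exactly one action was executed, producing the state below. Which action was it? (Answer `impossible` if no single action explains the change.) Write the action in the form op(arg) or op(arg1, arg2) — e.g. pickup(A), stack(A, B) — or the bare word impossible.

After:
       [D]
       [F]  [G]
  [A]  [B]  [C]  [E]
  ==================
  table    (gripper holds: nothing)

impossible

target: towers=[A; B/F/D; C/G; E] holding=-
     unstack(G, C) → towers=[B/A; C; E; F/D] holding=G
     unstack(D, F) → towers=[B/A; C/G; E; F] holding=D
     unstack(A, B) → towers=[B; C/G; E; F/D] holding=A
         pickup(E) → towers=[B/A; C/G; F/D] holding=E
none of the 4 applicable actions match → impossible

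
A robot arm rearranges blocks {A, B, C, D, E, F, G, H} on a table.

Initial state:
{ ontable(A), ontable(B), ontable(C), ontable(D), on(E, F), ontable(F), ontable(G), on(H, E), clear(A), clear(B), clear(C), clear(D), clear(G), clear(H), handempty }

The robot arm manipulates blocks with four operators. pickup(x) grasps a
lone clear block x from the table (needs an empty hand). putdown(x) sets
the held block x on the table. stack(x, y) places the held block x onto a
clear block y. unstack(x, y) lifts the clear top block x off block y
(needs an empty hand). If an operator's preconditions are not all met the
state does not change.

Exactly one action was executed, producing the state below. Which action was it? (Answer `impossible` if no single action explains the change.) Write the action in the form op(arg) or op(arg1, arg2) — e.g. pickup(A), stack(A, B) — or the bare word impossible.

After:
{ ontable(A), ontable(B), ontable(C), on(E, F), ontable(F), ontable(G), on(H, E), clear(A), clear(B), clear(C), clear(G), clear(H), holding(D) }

pickup(D)

target: towers=[A; B; C; F/E/H; G] holding=D
         pickup(G) → towers=[A; B; C; D; F/E/H] holding=G
         pickup(A) → towers=[B; C; D; F/E/H; G] holding=A
     unstack(H, E) → towers=[A; B; C; D; F/E; G] holding=H
         pickup(B) → towers=[A; C; D; F/E/H; G] holding=B
         pickup(D) → towers=[A; B; C; F/E/H; G] holding=D  ← match
         pickup(C) → towers=[A; B; D; F/E/H; G] holding=C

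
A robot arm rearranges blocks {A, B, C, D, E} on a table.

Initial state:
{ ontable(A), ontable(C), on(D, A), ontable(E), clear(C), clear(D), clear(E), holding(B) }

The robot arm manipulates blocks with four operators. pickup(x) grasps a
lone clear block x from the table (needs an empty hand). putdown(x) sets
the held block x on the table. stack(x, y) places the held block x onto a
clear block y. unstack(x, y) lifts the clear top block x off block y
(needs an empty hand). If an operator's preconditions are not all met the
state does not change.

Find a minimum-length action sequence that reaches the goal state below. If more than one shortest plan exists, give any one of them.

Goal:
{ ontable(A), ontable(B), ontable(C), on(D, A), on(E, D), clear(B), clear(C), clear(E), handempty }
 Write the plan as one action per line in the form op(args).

putdown(B)
pickup(E)
stack(E, D)

step 1 (putdown(B)): towers=[A/D; B; C; E] holding=-
step 2 (pickup(E)): towers=[A/D; B; C] holding=E
step 3 (stack(E, D)): towers=[A/D/E; B; C] holding=-
goal check: towers=[A/D/E; B; C] holding=- — reached (length 3, optimal by BFS)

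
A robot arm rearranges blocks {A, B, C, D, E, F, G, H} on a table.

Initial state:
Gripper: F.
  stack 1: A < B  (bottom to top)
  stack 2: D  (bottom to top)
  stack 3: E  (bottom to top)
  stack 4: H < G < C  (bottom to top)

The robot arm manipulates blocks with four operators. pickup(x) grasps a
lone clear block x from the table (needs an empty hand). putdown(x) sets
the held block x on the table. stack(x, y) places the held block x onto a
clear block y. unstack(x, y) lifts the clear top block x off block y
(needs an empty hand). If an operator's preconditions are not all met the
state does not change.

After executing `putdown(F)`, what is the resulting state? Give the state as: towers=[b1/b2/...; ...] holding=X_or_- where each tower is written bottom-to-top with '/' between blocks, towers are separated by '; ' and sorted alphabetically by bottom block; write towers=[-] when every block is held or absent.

towers=[A/B; D; E; F; H/G/C] holding=-

before: towers=[A/B; D; E; H/G/C] holding=F
pre[putdown(F)]: holding(F) ✓
all met → apply putdown(F)
after:  towers=[A/B; D; E; F; H/G/C] holding=-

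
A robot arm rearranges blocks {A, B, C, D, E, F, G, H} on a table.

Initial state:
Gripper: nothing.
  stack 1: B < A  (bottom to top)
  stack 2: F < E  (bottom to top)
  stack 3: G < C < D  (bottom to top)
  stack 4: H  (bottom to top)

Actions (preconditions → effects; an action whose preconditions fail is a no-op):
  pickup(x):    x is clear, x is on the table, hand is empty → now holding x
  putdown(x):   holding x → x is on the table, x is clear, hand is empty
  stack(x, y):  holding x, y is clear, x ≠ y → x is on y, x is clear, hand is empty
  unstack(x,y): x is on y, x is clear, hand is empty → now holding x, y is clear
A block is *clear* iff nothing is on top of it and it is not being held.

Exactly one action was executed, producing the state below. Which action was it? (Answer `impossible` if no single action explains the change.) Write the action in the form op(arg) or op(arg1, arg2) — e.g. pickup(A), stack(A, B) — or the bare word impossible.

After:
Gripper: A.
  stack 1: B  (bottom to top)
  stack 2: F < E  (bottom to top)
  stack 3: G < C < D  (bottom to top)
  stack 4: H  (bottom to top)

unstack(A, B)

target: towers=[B; F/E; G/C/D; H] holding=A
     unstack(A, B) → towers=[B; F/E; G/C/D; H] holding=A  ← match
     unstack(E, F) → towers=[B/A; F; G/C/D; H] holding=E
         pickup(H) → towers=[B/A; F/E; G/C/D] holding=H
     unstack(D, C) → towers=[B/A; F/E; G/C; H] holding=D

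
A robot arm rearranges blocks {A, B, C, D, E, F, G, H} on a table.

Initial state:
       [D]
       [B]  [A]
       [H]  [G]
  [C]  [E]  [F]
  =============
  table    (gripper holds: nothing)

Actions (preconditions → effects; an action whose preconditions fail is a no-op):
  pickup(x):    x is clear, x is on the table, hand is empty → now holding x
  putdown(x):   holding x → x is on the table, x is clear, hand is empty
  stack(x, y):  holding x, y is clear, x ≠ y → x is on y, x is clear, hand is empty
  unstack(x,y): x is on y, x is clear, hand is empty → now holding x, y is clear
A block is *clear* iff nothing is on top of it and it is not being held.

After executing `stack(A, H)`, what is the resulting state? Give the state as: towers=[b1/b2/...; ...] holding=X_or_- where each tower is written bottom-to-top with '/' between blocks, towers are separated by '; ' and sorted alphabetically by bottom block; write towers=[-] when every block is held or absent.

towers=[C; E/H/B/D; F/G/A] holding=-

before: towers=[C; E/H/B/D; F/G/A] holding=-
pre[stack(A, H)]: holding(A) fail, clear(H) fail, A≠H ok
holding(A), clear(H) unmet → stack(A, H) is a no-op
after:  towers=[C; E/H/B/D; F/G/A] holding=-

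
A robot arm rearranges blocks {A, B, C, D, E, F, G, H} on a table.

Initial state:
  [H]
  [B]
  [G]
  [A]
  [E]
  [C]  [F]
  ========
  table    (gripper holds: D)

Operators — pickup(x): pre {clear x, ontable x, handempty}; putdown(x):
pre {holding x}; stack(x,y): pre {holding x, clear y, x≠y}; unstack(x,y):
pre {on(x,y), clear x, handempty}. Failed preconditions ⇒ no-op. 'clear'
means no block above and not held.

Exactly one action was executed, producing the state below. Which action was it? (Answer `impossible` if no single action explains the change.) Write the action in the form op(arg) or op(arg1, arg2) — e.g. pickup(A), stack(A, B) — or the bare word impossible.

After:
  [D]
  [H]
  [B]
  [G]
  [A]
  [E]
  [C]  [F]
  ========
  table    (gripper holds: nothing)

target: towers=[C/E/A/G/B/H/D; F] holding=-
        putdown(D) → towers=[C/E/A/G/B/H; D; F] holding=-
       stack(D, H) → towers=[C/E/A/G/B/H/D; F] holding=-  ← match
       stack(D, F) → towers=[C/E/A/G/B/H; F/D] holding=-

stack(D, H)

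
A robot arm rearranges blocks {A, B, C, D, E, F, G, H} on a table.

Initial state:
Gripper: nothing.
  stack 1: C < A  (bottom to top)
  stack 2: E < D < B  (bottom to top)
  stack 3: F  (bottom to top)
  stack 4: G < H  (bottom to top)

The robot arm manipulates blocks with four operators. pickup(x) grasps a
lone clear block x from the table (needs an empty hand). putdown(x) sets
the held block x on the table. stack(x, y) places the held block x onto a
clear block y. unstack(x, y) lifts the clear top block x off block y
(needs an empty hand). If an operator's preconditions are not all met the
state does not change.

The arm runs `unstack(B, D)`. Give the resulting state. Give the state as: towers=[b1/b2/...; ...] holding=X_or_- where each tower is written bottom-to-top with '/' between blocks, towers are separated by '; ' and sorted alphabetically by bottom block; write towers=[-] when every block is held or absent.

towers=[C/A; E/D; F; G/H] holding=B

before: towers=[C/A; E/D/B; F; G/H] holding=-
pre[unstack(B, D)]: on(B,D) ok, clear(B) ok, handempty ok
all met → apply unstack(B, D)
after:  towers=[C/A; E/D; F; G/H] holding=B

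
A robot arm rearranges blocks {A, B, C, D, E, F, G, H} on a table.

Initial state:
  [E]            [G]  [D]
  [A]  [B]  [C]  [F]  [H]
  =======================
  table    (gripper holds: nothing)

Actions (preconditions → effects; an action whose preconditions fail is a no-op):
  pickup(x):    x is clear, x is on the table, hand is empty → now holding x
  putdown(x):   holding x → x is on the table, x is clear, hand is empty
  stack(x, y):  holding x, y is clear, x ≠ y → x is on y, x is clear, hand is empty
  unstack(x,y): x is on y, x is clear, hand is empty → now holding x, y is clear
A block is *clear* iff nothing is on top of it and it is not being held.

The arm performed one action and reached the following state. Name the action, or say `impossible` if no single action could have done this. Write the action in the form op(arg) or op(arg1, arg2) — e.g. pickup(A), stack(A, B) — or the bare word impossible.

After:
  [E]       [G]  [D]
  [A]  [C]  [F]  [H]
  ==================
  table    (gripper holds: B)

target: towers=[A/E; C; F/G; H/D] holding=B
     unstack(G, F) → towers=[A/E; B; C; F; H/D] holding=G
     unstack(E, A) → towers=[A; B; C; F/G; H/D] holding=E
         pickup(B) → towers=[A/E; C; F/G; H/D] holding=B  ← match
     unstack(D, H) → towers=[A/E; B; C; F/G; H] holding=D
         pickup(C) → towers=[A/E; B; F/G; H/D] holding=C

pickup(B)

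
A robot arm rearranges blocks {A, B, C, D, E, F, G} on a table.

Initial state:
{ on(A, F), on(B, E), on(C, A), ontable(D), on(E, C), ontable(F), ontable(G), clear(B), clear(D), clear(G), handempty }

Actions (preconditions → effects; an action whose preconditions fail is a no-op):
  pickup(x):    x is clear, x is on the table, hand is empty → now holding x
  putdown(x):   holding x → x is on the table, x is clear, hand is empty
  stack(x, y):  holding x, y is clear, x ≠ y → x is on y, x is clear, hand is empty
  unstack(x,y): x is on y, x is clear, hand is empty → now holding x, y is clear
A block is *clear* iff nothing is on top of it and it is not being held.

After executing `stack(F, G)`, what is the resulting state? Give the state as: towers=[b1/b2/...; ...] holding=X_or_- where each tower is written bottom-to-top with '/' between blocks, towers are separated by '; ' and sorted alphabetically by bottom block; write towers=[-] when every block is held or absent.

towers=[D; F/A/C/E/B; G] holding=-

before: towers=[D; F/A/C/E/B; G] holding=-
pre[stack(F, G)]: holding(F) no, clear(G) yes, F≠G yes
holding(F) unmet → stack(F, G) is a no-op
after:  towers=[D; F/A/C/E/B; G] holding=-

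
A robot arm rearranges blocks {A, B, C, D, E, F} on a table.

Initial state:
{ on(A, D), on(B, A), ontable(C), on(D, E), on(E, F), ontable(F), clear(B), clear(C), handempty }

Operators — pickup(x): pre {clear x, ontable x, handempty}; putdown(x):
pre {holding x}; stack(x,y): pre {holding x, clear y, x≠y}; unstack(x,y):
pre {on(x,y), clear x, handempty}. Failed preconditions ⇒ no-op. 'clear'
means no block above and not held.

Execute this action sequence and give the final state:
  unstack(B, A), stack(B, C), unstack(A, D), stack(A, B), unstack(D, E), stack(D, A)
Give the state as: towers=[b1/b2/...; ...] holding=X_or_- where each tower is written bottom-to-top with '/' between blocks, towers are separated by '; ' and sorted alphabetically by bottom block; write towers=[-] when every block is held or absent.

towers=[C/B/A/D; F/E] holding=-

step 1 (unstack(B, A)): towers=[C; F/E/D/A] holding=B
step 2 (stack(B, C)): towers=[C/B; F/E/D/A] holding=-
step 3 (unstack(A, D)): towers=[C/B; F/E/D] holding=A
step 4 (stack(A, B)): towers=[C/B/A; F/E/D] holding=-
step 5 (unstack(D, E)): towers=[C/B/A; F/E] holding=D
step 6 (stack(D, A)): towers=[C/B/A/D; F/E] holding=-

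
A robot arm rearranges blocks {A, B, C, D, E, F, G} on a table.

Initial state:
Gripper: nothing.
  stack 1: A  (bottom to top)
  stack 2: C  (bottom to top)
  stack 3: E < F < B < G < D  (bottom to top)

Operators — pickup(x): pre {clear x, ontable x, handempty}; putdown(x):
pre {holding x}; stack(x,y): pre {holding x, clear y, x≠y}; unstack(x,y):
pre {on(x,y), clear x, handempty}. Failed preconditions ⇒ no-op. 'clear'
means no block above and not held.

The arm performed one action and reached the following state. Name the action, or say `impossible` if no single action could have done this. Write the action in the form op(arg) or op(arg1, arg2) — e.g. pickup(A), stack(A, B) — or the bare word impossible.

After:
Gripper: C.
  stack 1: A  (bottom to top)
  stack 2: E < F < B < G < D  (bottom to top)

pickup(C)

target: towers=[A; E/F/B/G/D] holding=C
     unstack(D, G) → towers=[A; C; E/F/B/G] holding=D
         pickup(A) → towers=[C; E/F/B/G/D] holding=A
         pickup(C) → towers=[A; E/F/B/G/D] holding=C  ← match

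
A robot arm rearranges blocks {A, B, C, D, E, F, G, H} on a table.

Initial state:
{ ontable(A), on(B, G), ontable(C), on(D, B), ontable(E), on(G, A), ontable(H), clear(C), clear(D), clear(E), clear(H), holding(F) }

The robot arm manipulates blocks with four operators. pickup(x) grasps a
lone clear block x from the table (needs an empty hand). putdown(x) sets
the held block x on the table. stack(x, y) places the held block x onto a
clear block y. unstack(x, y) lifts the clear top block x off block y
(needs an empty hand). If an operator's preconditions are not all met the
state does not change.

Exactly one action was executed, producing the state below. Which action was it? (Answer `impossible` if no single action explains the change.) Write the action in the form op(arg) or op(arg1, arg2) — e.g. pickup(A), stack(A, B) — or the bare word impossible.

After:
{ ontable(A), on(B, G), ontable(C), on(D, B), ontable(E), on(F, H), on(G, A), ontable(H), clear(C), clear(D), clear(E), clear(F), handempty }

stack(F, H)

target: towers=[A/G/B/D; C; E; H/F] holding=-
        putdown(F) → towers=[A/G/B/D; C; E; F; H] holding=-
       stack(F, E) → towers=[A/G/B/D; C; E/F; H] holding=-
       stack(F, H) → towers=[A/G/B/D; C; E; H/F] holding=-  ← match
       stack(F, D) → towers=[A/G/B/D/F; C; E; H] holding=-
       stack(F, C) → towers=[A/G/B/D; C/F; E; H] holding=-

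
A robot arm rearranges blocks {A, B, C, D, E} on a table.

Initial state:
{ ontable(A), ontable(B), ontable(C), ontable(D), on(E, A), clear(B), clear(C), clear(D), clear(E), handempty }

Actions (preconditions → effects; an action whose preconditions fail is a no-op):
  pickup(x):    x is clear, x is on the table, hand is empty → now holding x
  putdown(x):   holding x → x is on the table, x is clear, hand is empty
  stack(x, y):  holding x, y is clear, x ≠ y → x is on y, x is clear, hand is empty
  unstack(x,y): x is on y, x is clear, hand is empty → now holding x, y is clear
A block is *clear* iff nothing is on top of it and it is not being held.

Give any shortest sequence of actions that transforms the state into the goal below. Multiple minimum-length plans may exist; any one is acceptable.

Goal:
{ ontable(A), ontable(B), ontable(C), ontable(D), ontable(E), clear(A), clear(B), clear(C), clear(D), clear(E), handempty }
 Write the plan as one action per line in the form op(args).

step 1 (unstack(E, A)): towers=[A; B; C; D] holding=E
step 2 (putdown(E)): towers=[A; B; C; D; E] holding=-
goal check: towers=[A; B; C; D; E] holding=- — reached (length 2, optimal by BFS)

unstack(E, A)
putdown(E)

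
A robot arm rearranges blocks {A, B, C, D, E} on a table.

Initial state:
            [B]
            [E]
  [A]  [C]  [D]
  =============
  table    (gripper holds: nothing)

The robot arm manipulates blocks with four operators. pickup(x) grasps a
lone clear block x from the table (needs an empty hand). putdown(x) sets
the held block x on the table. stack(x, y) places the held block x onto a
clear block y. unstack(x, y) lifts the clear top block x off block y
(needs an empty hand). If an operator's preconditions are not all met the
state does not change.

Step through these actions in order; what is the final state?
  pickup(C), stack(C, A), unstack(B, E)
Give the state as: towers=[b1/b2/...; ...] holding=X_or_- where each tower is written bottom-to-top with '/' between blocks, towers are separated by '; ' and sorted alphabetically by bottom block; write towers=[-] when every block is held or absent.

towers=[A/C; D/E] holding=B

step 1 (pickup(C)): towers=[A; D/E/B] holding=C
step 2 (stack(C, A)): towers=[A/C; D/E/B] holding=-
step 3 (unstack(B, E)): towers=[A/C; D/E] holding=B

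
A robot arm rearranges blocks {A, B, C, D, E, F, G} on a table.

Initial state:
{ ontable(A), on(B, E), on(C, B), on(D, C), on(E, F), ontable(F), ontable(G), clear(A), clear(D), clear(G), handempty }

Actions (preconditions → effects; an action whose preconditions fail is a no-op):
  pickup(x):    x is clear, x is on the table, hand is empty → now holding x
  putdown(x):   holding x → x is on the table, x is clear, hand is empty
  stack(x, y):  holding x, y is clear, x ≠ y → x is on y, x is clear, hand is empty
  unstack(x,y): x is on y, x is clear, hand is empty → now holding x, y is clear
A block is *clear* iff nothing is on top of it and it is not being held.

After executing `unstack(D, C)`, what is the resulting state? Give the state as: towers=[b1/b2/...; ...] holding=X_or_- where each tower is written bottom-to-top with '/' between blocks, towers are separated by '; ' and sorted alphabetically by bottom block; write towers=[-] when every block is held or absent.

before: towers=[A; F/E/B/C/D; G] holding=-
pre[unstack(D, C)]: on(D,C) ok, clear(D) ok, handempty ok
all met → apply unstack(D, C)
after:  towers=[A; F/E/B/C; G] holding=D

towers=[A; F/E/B/C; G] holding=D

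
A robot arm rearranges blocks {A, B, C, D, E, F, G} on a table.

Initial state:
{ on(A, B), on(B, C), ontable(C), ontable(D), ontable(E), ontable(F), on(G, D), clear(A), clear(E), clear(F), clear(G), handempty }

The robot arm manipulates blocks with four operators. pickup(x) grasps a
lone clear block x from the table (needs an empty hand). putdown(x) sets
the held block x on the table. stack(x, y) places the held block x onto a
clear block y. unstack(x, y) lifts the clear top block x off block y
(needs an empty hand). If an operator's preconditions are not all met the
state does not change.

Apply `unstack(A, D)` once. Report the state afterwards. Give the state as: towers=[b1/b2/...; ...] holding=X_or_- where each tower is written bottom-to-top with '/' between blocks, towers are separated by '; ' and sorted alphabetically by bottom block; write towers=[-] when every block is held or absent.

towers=[C/B/A; D/G; E; F] holding=-

before: towers=[C/B/A; D/G; E; F] holding=-
pre[unstack(A, D)]: on(A,D) ✗, clear(A) ✓, handempty ✓
on(A,D) unmet → unstack(A, D) is a no-op
after:  towers=[C/B/A; D/G; E; F] holding=-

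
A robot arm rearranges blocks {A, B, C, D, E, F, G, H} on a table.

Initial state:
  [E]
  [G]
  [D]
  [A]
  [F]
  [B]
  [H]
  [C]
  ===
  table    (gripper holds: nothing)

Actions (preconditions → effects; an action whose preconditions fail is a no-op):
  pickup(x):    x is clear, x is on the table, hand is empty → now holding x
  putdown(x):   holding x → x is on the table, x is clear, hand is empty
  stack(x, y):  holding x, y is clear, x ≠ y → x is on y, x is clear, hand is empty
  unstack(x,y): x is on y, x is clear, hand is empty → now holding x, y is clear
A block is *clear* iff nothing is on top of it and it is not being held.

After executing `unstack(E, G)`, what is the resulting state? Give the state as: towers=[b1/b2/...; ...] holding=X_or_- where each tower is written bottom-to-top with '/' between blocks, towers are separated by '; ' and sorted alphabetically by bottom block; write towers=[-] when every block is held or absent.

before: towers=[C/H/B/F/A/D/G/E] holding=-
pre[unstack(E, G)]: on(E,G) ✓, clear(E) ✓, handempty ✓
all met → apply unstack(E, G)
after:  towers=[C/H/B/F/A/D/G] holding=E

towers=[C/H/B/F/A/D/G] holding=E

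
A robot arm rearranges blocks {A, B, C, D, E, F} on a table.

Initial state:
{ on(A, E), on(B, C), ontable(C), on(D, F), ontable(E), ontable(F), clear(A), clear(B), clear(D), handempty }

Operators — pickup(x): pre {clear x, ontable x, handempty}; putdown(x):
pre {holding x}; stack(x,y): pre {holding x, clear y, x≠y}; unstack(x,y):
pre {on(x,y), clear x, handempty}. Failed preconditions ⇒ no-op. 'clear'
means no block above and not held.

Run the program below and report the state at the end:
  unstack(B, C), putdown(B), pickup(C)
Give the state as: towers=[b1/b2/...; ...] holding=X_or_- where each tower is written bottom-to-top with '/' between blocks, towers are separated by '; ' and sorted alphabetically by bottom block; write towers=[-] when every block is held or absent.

towers=[B; E/A; F/D] holding=C

step 1 (unstack(B, C)): towers=[C; E/A; F/D] holding=B
step 2 (putdown(B)): towers=[B; C; E/A; F/D] holding=-
step 3 (pickup(C)): towers=[B; E/A; F/D] holding=C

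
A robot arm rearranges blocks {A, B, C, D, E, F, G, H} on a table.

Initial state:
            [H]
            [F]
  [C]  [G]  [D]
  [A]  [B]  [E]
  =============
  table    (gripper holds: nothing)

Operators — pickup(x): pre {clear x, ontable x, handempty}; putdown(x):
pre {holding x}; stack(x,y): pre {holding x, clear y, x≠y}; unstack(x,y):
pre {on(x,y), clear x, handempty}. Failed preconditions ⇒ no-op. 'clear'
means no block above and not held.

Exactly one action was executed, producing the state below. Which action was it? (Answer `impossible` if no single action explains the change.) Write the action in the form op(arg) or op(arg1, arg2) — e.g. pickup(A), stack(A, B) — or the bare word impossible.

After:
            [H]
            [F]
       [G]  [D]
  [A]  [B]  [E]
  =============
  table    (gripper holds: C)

unstack(C, A)

target: towers=[A; B/G; E/D/F/H] holding=C
     unstack(G, B) → towers=[A/C; B; E/D/F/H] holding=G
     unstack(H, F) → towers=[A/C; B/G; E/D/F] holding=H
     unstack(C, A) → towers=[A; B/G; E/D/F/H] holding=C  ← match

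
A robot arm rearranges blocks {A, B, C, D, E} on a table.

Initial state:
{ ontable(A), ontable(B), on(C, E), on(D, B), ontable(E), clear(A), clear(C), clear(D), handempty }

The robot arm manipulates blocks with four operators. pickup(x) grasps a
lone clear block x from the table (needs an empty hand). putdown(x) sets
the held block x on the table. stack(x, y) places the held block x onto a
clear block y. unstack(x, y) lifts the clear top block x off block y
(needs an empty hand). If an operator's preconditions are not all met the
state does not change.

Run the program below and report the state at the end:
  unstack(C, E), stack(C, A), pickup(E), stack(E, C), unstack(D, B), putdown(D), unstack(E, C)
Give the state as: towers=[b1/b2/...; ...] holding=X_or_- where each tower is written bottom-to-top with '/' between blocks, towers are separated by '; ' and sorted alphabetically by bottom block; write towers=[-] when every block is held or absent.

step 1 (unstack(C, E)): towers=[A; B/D; E] holding=C
step 2 (stack(C, A)): towers=[A/C; B/D; E] holding=-
step 3 (pickup(E)): towers=[A/C; B/D] holding=E
step 4 (stack(E, C)): towers=[A/C/E; B/D] holding=-
step 5 (unstack(D, B)): towers=[A/C/E; B] holding=D
step 6 (putdown(D)): towers=[A/C/E; B; D] holding=-
step 7 (unstack(E, C)): towers=[A/C; B; D] holding=E

towers=[A/C; B; D] holding=E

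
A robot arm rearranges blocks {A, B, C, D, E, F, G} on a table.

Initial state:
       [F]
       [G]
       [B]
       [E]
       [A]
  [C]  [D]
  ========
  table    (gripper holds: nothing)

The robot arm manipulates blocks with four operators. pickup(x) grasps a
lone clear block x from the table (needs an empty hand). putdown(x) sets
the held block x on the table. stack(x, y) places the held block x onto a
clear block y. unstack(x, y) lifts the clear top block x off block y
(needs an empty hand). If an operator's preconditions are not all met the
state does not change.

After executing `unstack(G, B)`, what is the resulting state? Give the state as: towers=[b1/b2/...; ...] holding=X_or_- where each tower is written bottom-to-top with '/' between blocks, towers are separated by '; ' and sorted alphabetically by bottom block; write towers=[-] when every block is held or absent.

before: towers=[C; D/A/E/B/G/F] holding=-
pre[unstack(G, B)]: on(G,B) ✓, clear(G) ✗, handempty ✓
clear(G) unmet → unstack(G, B) is a no-op
after:  towers=[C; D/A/E/B/G/F] holding=-

towers=[C; D/A/E/B/G/F] holding=-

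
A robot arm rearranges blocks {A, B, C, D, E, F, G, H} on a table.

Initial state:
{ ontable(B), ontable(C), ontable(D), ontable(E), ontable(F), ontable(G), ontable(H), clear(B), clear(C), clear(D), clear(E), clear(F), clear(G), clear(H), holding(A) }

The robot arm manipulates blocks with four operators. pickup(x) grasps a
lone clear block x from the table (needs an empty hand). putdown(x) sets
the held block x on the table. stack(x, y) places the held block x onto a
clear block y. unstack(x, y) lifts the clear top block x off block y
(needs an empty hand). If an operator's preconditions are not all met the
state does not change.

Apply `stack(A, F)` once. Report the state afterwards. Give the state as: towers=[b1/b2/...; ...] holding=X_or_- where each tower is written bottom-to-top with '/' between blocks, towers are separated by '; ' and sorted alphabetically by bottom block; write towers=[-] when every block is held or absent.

before: towers=[B; C; D; E; F; G; H] holding=A
pre[stack(A, F)]: holding(A) yes, clear(F) yes, A≠F yes
all met → apply stack(A, F)
after:  towers=[B; C; D; E; F/A; G; H] holding=-

towers=[B; C; D; E; F/A; G; H] holding=-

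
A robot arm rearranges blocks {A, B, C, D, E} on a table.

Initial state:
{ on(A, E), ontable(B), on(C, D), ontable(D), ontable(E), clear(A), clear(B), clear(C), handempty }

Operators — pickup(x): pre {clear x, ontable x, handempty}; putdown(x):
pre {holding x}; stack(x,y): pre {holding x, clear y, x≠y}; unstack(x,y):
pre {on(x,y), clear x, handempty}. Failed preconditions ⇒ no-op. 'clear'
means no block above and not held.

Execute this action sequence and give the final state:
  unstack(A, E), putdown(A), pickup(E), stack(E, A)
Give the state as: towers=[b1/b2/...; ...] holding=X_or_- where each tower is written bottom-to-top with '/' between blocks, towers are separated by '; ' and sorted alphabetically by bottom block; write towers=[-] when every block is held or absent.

towers=[A/E; B; D/C] holding=-

step 1 (unstack(A, E)): towers=[B; D/C; E] holding=A
step 2 (putdown(A)): towers=[A; B; D/C; E] holding=-
step 3 (pickup(E)): towers=[A; B; D/C] holding=E
step 4 (stack(E, A)): towers=[A/E; B; D/C] holding=-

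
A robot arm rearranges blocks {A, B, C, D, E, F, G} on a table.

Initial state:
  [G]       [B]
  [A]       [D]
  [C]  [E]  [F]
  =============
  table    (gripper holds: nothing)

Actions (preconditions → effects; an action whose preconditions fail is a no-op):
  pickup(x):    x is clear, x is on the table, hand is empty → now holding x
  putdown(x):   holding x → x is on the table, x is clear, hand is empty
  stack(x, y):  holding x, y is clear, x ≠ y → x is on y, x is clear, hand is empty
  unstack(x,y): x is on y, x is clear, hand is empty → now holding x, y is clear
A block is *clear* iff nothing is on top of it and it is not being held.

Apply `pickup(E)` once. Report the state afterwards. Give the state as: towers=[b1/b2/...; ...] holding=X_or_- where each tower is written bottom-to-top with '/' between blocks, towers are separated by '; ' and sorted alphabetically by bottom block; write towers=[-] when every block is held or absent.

before: towers=[C/A/G; E; F/D/B] holding=-
pre[pickup(E)]: clear(E) yes, ontable(E) yes, handempty yes
all met → apply pickup(E)
after:  towers=[C/A/G; F/D/B] holding=E

towers=[C/A/G; F/D/B] holding=E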